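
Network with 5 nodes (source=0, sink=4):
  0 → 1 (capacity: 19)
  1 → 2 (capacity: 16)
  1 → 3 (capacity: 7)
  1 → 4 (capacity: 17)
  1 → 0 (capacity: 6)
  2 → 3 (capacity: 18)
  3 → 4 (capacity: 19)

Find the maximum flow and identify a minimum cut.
Max flow = 19, Min cut edges: (0,1)

Maximum flow: 19
Minimum cut: (0,1)
Partition: S = [0], T = [1, 2, 3, 4]

Max-flow min-cut theorem verified: both equal 19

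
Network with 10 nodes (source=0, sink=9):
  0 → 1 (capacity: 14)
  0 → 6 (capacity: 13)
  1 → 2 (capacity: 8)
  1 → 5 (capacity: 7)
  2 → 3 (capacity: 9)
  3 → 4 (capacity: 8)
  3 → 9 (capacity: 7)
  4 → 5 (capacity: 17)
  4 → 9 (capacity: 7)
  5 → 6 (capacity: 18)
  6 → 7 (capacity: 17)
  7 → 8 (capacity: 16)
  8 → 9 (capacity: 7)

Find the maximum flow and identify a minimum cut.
Max flow = 15, Min cut edges: (1,2), (8,9)

Maximum flow: 15
Minimum cut: (1,2), (8,9)
Partition: S = [0, 1, 5, 6, 7, 8], T = [2, 3, 4, 9]

Max-flow min-cut theorem verified: both equal 15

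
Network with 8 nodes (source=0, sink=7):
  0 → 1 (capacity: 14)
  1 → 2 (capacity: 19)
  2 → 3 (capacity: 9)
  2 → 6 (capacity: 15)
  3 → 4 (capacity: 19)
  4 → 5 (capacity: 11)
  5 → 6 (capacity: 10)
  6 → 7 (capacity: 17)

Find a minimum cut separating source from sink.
Min cut value = 14, edges: (0,1)

Min cut value: 14
Partition: S = [0], T = [1, 2, 3, 4, 5, 6, 7]
Cut edges: (0,1)

By max-flow min-cut theorem, max flow = min cut = 14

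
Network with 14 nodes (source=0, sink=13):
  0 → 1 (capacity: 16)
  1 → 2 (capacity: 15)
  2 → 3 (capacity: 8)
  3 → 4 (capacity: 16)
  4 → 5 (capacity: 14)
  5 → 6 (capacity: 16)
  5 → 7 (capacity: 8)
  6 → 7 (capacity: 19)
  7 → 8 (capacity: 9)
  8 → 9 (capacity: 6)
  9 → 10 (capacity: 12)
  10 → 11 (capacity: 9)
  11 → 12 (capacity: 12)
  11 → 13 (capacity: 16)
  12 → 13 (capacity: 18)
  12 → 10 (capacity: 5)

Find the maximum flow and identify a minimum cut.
Max flow = 6, Min cut edges: (8,9)

Maximum flow: 6
Minimum cut: (8,9)
Partition: S = [0, 1, 2, 3, 4, 5, 6, 7, 8], T = [9, 10, 11, 12, 13]

Max-flow min-cut theorem verified: both equal 6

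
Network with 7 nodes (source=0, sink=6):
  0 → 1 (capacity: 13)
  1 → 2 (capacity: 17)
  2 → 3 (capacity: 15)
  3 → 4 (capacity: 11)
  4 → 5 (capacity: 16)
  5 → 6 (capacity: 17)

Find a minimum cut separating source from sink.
Min cut value = 11, edges: (3,4)

Min cut value: 11
Partition: S = [0, 1, 2, 3], T = [4, 5, 6]
Cut edges: (3,4)

By max-flow min-cut theorem, max flow = min cut = 11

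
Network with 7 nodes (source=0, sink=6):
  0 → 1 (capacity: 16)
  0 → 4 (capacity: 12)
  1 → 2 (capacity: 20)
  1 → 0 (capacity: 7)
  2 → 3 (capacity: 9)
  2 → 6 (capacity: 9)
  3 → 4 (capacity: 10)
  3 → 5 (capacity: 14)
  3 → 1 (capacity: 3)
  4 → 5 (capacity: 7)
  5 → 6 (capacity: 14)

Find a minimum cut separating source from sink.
Min cut value = 23, edges: (2,6), (5,6)

Min cut value: 23
Partition: S = [0, 1, 2, 3, 4, 5], T = [6]
Cut edges: (2,6), (5,6)

By max-flow min-cut theorem, max flow = min cut = 23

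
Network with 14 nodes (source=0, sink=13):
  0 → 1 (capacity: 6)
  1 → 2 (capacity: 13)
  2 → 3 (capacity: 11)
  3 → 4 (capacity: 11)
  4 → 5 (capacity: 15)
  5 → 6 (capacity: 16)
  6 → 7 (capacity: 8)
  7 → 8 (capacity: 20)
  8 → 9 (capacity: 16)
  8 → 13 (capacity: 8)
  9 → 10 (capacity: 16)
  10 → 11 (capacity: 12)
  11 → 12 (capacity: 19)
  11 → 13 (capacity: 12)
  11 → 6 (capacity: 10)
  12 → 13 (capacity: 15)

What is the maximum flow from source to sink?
Maximum flow = 6

Max flow: 6

Flow assignment:
  0 → 1: 6/6
  1 → 2: 6/13
  2 → 3: 6/11
  3 → 4: 6/11
  4 → 5: 6/15
  5 → 6: 6/16
  6 → 7: 6/8
  7 → 8: 6/20
  8 → 13: 6/8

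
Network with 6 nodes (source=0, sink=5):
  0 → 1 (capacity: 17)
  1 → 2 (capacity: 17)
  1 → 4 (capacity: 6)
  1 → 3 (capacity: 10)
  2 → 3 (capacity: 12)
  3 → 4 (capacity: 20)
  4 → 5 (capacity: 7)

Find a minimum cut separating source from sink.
Min cut value = 7, edges: (4,5)

Min cut value: 7
Partition: S = [0, 1, 2, 3, 4], T = [5]
Cut edges: (4,5)

By max-flow min-cut theorem, max flow = min cut = 7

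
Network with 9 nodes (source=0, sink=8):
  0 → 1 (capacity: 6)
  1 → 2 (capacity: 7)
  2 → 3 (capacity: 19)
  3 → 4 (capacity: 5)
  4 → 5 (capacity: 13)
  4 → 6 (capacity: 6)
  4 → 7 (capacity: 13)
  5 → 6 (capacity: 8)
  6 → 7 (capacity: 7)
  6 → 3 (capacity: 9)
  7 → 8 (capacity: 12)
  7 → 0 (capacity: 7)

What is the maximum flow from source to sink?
Maximum flow = 5

Max flow: 5

Flow assignment:
  0 → 1: 5/6
  1 → 2: 5/7
  2 → 3: 5/19
  3 → 4: 5/5
  4 → 7: 5/13
  7 → 8: 5/12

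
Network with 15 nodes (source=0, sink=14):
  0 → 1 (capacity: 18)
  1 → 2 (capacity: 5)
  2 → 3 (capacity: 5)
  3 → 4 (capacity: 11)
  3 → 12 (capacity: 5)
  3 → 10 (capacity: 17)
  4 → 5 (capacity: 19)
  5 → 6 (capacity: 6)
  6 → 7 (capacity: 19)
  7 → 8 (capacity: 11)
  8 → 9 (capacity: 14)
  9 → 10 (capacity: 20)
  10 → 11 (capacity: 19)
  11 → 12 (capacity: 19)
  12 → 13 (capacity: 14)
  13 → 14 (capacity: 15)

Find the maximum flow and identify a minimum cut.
Max flow = 5, Min cut edges: (2,3)

Maximum flow: 5
Minimum cut: (2,3)
Partition: S = [0, 1, 2], T = [3, 4, 5, 6, 7, 8, 9, 10, 11, 12, 13, 14]

Max-flow min-cut theorem verified: both equal 5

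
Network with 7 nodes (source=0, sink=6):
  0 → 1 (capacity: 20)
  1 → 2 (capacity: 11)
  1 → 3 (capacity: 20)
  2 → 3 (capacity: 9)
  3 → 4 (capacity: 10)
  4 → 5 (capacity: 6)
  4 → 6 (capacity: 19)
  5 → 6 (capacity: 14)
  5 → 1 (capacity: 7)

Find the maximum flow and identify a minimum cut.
Max flow = 10, Min cut edges: (3,4)

Maximum flow: 10
Minimum cut: (3,4)
Partition: S = [0, 1, 2, 3], T = [4, 5, 6]

Max-flow min-cut theorem verified: both equal 10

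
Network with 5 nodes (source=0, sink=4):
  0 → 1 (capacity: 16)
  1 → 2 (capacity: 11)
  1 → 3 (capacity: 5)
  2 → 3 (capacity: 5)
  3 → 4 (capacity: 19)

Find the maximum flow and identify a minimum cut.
Max flow = 10, Min cut edges: (1,3), (2,3)

Maximum flow: 10
Minimum cut: (1,3), (2,3)
Partition: S = [0, 1, 2], T = [3, 4]

Max-flow min-cut theorem verified: both equal 10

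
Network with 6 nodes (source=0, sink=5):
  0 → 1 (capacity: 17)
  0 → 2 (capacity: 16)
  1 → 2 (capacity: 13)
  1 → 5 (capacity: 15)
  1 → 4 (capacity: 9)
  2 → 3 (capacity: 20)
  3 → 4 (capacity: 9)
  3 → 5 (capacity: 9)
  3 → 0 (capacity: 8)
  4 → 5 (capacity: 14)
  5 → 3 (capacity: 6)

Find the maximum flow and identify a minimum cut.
Max flow = 33, Min cut edges: (0,1), (0,2)

Maximum flow: 33
Minimum cut: (0,1), (0,2)
Partition: S = [0], T = [1, 2, 3, 4, 5]

Max-flow min-cut theorem verified: both equal 33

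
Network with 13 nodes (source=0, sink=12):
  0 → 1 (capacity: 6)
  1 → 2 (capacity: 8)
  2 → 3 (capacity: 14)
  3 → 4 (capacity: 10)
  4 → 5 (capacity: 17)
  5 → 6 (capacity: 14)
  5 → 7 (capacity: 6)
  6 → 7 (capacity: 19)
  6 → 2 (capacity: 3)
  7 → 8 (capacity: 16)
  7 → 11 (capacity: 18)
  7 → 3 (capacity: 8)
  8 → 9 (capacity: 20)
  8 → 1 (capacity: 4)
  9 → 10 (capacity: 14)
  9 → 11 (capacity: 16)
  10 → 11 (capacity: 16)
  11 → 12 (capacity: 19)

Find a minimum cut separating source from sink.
Min cut value = 6, edges: (0,1)

Min cut value: 6
Partition: S = [0], T = [1, 2, 3, 4, 5, 6, 7, 8, 9, 10, 11, 12]
Cut edges: (0,1)

By max-flow min-cut theorem, max flow = min cut = 6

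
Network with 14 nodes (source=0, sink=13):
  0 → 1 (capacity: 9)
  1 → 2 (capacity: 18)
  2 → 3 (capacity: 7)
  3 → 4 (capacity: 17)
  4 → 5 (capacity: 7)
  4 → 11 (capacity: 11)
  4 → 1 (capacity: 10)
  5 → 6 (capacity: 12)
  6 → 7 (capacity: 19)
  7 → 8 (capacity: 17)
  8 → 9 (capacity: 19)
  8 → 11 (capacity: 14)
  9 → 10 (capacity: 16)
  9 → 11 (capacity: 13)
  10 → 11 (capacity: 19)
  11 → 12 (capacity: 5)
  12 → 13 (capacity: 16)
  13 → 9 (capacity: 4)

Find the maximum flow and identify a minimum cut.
Max flow = 5, Min cut edges: (11,12)

Maximum flow: 5
Minimum cut: (11,12)
Partition: S = [0, 1, 2, 3, 4, 5, 6, 7, 8, 9, 10, 11], T = [12, 13]

Max-flow min-cut theorem verified: both equal 5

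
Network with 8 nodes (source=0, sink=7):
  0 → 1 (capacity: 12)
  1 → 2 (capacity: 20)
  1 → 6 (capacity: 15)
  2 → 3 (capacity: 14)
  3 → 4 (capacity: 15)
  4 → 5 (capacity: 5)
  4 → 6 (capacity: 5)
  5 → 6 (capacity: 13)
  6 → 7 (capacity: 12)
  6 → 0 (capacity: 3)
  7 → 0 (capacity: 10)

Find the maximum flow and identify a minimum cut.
Max flow = 12, Min cut edges: (6,7)

Maximum flow: 12
Minimum cut: (6,7)
Partition: S = [0, 1, 2, 3, 4, 5, 6], T = [7]

Max-flow min-cut theorem verified: both equal 12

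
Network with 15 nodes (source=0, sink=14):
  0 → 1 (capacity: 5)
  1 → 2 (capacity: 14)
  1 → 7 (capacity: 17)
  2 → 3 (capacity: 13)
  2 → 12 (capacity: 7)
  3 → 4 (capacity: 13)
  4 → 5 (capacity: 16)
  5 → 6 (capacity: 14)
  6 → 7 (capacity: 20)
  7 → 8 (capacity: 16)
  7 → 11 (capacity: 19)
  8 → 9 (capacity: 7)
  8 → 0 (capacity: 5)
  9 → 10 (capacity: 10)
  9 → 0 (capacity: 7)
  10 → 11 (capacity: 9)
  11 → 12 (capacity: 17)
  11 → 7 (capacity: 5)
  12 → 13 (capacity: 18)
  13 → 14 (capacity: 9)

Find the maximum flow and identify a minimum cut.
Max flow = 5, Min cut edges: (0,1)

Maximum flow: 5
Minimum cut: (0,1)
Partition: S = [0], T = [1, 2, 3, 4, 5, 6, 7, 8, 9, 10, 11, 12, 13, 14]

Max-flow min-cut theorem verified: both equal 5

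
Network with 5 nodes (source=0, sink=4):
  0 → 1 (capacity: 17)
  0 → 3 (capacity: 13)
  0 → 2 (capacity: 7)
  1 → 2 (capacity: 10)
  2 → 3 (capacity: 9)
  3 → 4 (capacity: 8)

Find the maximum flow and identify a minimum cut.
Max flow = 8, Min cut edges: (3,4)

Maximum flow: 8
Minimum cut: (3,4)
Partition: S = [0, 1, 2, 3], T = [4]

Max-flow min-cut theorem verified: both equal 8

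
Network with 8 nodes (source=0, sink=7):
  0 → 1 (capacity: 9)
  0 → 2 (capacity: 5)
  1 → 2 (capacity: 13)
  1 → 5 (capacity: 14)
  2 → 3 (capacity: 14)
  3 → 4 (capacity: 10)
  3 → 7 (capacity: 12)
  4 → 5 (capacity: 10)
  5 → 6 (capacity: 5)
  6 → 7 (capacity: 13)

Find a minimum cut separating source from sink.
Min cut value = 14, edges: (0,1), (0,2)

Min cut value: 14
Partition: S = [0], T = [1, 2, 3, 4, 5, 6, 7]
Cut edges: (0,1), (0,2)

By max-flow min-cut theorem, max flow = min cut = 14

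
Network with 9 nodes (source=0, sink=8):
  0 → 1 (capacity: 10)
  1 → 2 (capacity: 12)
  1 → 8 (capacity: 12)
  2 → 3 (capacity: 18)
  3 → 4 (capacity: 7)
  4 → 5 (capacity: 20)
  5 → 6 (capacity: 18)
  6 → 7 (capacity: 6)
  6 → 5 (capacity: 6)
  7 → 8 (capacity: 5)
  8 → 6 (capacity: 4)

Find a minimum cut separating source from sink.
Min cut value = 10, edges: (0,1)

Min cut value: 10
Partition: S = [0], T = [1, 2, 3, 4, 5, 6, 7, 8]
Cut edges: (0,1)

By max-flow min-cut theorem, max flow = min cut = 10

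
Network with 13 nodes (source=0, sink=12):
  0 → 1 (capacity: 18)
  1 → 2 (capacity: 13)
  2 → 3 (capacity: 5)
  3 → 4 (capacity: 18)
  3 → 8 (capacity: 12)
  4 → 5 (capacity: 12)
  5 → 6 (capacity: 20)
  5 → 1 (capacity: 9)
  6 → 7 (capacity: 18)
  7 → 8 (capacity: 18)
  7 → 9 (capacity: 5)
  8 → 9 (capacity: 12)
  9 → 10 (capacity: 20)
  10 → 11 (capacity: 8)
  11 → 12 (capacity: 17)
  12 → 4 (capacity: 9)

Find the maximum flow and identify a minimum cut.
Max flow = 5, Min cut edges: (2,3)

Maximum flow: 5
Minimum cut: (2,3)
Partition: S = [0, 1, 2], T = [3, 4, 5, 6, 7, 8, 9, 10, 11, 12]

Max-flow min-cut theorem verified: both equal 5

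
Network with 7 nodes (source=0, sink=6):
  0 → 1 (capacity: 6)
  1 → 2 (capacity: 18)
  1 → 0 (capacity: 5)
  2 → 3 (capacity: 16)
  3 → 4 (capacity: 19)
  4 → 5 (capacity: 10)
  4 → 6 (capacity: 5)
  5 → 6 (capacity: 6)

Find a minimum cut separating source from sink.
Min cut value = 6, edges: (0,1)

Min cut value: 6
Partition: S = [0], T = [1, 2, 3, 4, 5, 6]
Cut edges: (0,1)

By max-flow min-cut theorem, max flow = min cut = 6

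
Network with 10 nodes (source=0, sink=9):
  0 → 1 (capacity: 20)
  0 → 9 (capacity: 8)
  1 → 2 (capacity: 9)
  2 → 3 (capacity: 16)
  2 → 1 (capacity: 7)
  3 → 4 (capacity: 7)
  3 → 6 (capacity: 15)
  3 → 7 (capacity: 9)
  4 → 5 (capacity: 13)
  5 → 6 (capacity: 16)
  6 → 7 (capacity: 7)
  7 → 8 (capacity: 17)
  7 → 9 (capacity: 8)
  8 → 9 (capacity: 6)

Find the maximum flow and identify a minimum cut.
Max flow = 17, Min cut edges: (0,9), (1,2)

Maximum flow: 17
Minimum cut: (0,9), (1,2)
Partition: S = [0, 1], T = [2, 3, 4, 5, 6, 7, 8, 9]

Max-flow min-cut theorem verified: both equal 17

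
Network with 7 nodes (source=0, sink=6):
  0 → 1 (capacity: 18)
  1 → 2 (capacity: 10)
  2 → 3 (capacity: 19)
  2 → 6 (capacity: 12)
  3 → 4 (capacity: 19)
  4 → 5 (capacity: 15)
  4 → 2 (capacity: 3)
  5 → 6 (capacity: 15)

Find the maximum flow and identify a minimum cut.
Max flow = 10, Min cut edges: (1,2)

Maximum flow: 10
Minimum cut: (1,2)
Partition: S = [0, 1], T = [2, 3, 4, 5, 6]

Max-flow min-cut theorem verified: both equal 10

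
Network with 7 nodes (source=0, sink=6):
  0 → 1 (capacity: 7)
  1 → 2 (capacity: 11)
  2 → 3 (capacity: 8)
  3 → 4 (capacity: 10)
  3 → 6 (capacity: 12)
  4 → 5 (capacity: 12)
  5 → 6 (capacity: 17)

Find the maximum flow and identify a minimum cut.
Max flow = 7, Min cut edges: (0,1)

Maximum flow: 7
Minimum cut: (0,1)
Partition: S = [0], T = [1, 2, 3, 4, 5, 6]

Max-flow min-cut theorem verified: both equal 7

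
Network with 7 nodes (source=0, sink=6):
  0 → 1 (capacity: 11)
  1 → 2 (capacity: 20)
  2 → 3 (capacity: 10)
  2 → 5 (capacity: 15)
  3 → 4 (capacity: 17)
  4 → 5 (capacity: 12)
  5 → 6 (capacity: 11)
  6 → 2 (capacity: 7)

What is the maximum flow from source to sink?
Maximum flow = 11

Max flow: 11

Flow assignment:
  0 → 1: 11/11
  1 → 2: 11/20
  2 → 5: 11/15
  5 → 6: 11/11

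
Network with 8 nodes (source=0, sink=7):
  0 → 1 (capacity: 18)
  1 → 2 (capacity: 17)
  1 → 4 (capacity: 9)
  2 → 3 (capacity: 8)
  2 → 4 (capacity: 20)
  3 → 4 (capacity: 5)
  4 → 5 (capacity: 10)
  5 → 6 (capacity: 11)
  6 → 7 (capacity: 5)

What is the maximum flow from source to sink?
Maximum flow = 5

Max flow: 5

Flow assignment:
  0 → 1: 5/18
  1 → 2: 1/17
  1 → 4: 4/9
  2 → 4: 1/20
  4 → 5: 5/10
  5 → 6: 5/11
  6 → 7: 5/5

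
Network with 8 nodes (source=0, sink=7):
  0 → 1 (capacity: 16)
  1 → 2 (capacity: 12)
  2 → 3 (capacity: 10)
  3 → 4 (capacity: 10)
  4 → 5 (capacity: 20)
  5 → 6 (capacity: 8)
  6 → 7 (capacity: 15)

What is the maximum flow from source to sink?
Maximum flow = 8

Max flow: 8

Flow assignment:
  0 → 1: 8/16
  1 → 2: 8/12
  2 → 3: 8/10
  3 → 4: 8/10
  4 → 5: 8/20
  5 → 6: 8/8
  6 → 7: 8/15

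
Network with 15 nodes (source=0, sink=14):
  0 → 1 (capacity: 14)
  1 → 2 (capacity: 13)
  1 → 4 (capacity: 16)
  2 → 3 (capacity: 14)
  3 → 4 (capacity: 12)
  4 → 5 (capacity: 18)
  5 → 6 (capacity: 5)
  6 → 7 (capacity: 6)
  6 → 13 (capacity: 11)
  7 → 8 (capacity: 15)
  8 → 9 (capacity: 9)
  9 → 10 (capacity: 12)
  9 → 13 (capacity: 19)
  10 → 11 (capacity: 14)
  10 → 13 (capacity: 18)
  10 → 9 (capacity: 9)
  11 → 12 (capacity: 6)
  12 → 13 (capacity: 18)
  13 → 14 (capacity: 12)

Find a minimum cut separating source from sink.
Min cut value = 5, edges: (5,6)

Min cut value: 5
Partition: S = [0, 1, 2, 3, 4, 5], T = [6, 7, 8, 9, 10, 11, 12, 13, 14]
Cut edges: (5,6)

By max-flow min-cut theorem, max flow = min cut = 5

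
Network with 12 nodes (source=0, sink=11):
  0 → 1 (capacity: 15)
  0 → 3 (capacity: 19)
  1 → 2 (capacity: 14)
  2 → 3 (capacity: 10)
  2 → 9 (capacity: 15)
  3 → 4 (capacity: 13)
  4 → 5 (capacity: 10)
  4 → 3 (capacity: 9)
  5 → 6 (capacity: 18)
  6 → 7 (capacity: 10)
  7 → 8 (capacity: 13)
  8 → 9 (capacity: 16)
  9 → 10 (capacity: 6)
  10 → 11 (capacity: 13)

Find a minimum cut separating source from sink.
Min cut value = 6, edges: (9,10)

Min cut value: 6
Partition: S = [0, 1, 2, 3, 4, 5, 6, 7, 8, 9], T = [10, 11]
Cut edges: (9,10)

By max-flow min-cut theorem, max flow = min cut = 6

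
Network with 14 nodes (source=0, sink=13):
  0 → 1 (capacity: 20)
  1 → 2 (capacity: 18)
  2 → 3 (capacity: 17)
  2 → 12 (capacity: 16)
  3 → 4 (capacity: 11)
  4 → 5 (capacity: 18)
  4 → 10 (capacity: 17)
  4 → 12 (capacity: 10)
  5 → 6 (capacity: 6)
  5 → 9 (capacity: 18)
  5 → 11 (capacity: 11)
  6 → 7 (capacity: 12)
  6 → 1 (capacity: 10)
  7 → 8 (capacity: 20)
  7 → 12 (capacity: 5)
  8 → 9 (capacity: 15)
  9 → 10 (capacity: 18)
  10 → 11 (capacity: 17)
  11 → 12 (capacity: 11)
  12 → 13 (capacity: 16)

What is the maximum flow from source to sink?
Maximum flow = 16

Max flow: 16

Flow assignment:
  0 → 1: 16/20
  1 → 2: 16/18
  2 → 3: 2/17
  2 → 12: 14/16
  3 → 4: 2/11
  4 → 12: 2/10
  12 → 13: 16/16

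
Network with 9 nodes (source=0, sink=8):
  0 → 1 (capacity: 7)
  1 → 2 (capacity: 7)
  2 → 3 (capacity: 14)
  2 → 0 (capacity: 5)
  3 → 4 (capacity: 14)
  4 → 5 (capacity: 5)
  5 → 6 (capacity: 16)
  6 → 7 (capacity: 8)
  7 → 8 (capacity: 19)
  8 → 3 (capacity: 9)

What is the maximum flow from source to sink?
Maximum flow = 5

Max flow: 5

Flow assignment:
  0 → 1: 7/7
  1 → 2: 7/7
  2 → 3: 5/14
  2 → 0: 2/5
  3 → 4: 5/14
  4 → 5: 5/5
  5 → 6: 5/16
  6 → 7: 5/8
  7 → 8: 5/19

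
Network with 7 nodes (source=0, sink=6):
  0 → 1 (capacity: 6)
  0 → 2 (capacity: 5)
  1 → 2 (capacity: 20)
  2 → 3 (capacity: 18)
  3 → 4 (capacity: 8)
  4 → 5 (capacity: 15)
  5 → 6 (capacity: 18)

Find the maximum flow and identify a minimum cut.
Max flow = 8, Min cut edges: (3,4)

Maximum flow: 8
Minimum cut: (3,4)
Partition: S = [0, 1, 2, 3], T = [4, 5, 6]

Max-flow min-cut theorem verified: both equal 8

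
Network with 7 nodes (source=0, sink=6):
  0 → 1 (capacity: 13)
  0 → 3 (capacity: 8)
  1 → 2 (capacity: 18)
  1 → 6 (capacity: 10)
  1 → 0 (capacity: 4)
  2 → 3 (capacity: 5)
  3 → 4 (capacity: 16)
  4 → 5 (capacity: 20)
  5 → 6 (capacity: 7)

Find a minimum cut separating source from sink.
Min cut value = 17, edges: (1,6), (5,6)

Min cut value: 17
Partition: S = [0, 1, 2, 3, 4, 5], T = [6]
Cut edges: (1,6), (5,6)

By max-flow min-cut theorem, max flow = min cut = 17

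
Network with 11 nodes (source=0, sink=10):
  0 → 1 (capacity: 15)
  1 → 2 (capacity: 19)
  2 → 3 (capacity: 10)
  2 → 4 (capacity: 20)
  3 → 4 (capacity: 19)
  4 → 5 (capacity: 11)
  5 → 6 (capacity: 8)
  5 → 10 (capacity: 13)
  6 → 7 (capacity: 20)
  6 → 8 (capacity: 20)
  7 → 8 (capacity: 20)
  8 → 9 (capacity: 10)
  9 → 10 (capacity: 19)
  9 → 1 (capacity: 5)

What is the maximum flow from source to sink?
Maximum flow = 11

Max flow: 11

Flow assignment:
  0 → 1: 11/15
  1 → 2: 11/19
  2 → 4: 11/20
  4 → 5: 11/11
  5 → 10: 11/13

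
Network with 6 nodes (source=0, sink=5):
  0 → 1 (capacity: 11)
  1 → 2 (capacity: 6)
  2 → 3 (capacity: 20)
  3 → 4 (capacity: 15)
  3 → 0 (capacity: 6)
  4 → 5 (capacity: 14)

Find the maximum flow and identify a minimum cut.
Max flow = 6, Min cut edges: (1,2)

Maximum flow: 6
Minimum cut: (1,2)
Partition: S = [0, 1], T = [2, 3, 4, 5]

Max-flow min-cut theorem verified: both equal 6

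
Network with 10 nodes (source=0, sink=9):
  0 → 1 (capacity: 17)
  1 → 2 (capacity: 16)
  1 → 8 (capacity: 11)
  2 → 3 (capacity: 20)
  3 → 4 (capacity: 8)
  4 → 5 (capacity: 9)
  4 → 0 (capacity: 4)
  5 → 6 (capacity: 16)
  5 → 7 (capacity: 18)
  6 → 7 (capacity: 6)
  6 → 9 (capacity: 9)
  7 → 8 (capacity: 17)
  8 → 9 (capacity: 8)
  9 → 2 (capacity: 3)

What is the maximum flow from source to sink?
Maximum flow = 16

Max flow: 16

Flow assignment:
  0 → 1: 16/17
  1 → 2: 8/16
  1 → 8: 8/11
  2 → 3: 8/20
  3 → 4: 8/8
  4 → 5: 8/9
  5 → 6: 8/16
  6 → 9: 8/9
  8 → 9: 8/8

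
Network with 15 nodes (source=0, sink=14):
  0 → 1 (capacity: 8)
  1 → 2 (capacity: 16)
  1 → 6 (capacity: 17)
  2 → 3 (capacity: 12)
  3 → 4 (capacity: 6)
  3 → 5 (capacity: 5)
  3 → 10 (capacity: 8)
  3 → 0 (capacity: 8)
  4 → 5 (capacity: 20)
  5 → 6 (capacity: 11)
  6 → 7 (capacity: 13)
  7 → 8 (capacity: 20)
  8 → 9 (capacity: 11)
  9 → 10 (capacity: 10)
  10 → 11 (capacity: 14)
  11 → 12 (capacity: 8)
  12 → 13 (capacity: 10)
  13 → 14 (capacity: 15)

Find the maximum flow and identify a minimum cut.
Max flow = 8, Min cut edges: (11,12)

Maximum flow: 8
Minimum cut: (11,12)
Partition: S = [0, 1, 2, 3, 4, 5, 6, 7, 8, 9, 10, 11], T = [12, 13, 14]

Max-flow min-cut theorem verified: both equal 8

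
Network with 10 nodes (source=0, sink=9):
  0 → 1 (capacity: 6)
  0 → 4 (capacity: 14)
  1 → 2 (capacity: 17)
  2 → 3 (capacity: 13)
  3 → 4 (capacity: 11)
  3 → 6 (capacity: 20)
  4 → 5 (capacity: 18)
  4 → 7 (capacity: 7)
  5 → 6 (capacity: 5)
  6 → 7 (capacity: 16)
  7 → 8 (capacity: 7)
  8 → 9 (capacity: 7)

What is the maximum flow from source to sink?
Maximum flow = 7

Max flow: 7

Flow assignment:
  0 → 1: 6/6
  0 → 4: 1/14
  1 → 2: 6/17
  2 → 3: 6/13
  3 → 4: 4/11
  3 → 6: 2/20
  4 → 5: 5/18
  5 → 6: 5/5
  6 → 7: 7/16
  7 → 8: 7/7
  8 → 9: 7/7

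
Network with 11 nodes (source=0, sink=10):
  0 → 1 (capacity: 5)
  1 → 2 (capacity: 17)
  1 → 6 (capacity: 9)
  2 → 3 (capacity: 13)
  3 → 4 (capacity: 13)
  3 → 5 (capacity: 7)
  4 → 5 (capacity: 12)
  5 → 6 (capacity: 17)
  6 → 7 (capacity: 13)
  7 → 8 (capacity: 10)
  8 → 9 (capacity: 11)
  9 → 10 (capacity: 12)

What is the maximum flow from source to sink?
Maximum flow = 5

Max flow: 5

Flow assignment:
  0 → 1: 5/5
  1 → 6: 5/9
  6 → 7: 5/13
  7 → 8: 5/10
  8 → 9: 5/11
  9 → 10: 5/12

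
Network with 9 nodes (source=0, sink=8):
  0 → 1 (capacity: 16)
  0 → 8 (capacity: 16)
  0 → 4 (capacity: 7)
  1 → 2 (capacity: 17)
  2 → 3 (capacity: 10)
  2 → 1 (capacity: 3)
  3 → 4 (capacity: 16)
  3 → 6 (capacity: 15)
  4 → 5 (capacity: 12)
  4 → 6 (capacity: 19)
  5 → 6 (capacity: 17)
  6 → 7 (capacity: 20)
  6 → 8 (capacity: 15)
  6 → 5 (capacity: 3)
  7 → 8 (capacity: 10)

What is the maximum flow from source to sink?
Maximum flow = 33

Max flow: 33

Flow assignment:
  0 → 1: 10/16
  0 → 8: 16/16
  0 → 4: 7/7
  1 → 2: 10/17
  2 → 3: 10/10
  3 → 6: 10/15
  4 → 6: 7/19
  6 → 7: 2/20
  6 → 8: 15/15
  7 → 8: 2/10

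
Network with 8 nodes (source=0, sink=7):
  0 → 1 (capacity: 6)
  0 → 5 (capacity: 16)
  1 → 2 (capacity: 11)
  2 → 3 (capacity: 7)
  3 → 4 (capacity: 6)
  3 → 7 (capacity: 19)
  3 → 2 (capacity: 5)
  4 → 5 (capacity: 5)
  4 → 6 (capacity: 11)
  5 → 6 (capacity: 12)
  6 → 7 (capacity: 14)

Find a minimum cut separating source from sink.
Min cut value = 18, edges: (0,1), (5,6)

Min cut value: 18
Partition: S = [0, 5], T = [1, 2, 3, 4, 6, 7]
Cut edges: (0,1), (5,6)

By max-flow min-cut theorem, max flow = min cut = 18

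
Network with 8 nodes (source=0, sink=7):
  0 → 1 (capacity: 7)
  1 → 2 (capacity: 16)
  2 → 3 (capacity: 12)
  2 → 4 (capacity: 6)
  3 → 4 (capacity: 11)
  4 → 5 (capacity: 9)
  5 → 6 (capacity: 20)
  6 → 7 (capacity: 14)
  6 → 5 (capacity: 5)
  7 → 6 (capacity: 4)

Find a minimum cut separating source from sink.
Min cut value = 7, edges: (0,1)

Min cut value: 7
Partition: S = [0], T = [1, 2, 3, 4, 5, 6, 7]
Cut edges: (0,1)

By max-flow min-cut theorem, max flow = min cut = 7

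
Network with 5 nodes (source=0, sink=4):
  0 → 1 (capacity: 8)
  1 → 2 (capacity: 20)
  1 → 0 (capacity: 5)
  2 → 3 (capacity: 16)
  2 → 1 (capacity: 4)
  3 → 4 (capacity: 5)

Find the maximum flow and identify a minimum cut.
Max flow = 5, Min cut edges: (3,4)

Maximum flow: 5
Minimum cut: (3,4)
Partition: S = [0, 1, 2, 3], T = [4]

Max-flow min-cut theorem verified: both equal 5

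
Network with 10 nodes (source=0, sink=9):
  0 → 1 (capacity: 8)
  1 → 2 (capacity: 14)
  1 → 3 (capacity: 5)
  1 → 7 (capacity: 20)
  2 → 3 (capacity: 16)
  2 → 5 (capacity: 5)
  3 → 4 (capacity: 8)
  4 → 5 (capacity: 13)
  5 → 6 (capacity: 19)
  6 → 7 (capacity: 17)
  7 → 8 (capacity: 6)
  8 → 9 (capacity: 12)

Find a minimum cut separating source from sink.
Min cut value = 6, edges: (7,8)

Min cut value: 6
Partition: S = [0, 1, 2, 3, 4, 5, 6, 7], T = [8, 9]
Cut edges: (7,8)

By max-flow min-cut theorem, max flow = min cut = 6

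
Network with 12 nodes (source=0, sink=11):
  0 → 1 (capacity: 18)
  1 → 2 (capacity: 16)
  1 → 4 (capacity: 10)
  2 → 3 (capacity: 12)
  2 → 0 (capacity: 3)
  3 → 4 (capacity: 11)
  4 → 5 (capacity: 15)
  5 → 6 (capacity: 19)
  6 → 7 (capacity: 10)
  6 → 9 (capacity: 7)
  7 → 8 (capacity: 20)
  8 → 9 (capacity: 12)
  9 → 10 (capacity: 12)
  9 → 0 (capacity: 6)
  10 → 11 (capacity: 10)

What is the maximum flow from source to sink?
Maximum flow = 10

Max flow: 10

Flow assignment:
  0 → 1: 18/18
  1 → 2: 8/16
  1 → 4: 10/10
  2 → 3: 5/12
  2 → 0: 3/3
  3 → 4: 5/11
  4 → 5: 15/15
  5 → 6: 15/19
  6 → 7: 8/10
  6 → 9: 7/7
  7 → 8: 8/20
  8 → 9: 8/12
  9 → 10: 10/12
  9 → 0: 5/6
  10 → 11: 10/10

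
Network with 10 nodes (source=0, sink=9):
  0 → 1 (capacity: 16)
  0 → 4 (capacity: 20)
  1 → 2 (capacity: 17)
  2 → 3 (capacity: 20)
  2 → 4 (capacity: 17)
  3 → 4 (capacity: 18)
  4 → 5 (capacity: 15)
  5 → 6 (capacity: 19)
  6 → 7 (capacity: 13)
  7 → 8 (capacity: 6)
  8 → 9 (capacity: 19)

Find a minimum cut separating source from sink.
Min cut value = 6, edges: (7,8)

Min cut value: 6
Partition: S = [0, 1, 2, 3, 4, 5, 6, 7], T = [8, 9]
Cut edges: (7,8)

By max-flow min-cut theorem, max flow = min cut = 6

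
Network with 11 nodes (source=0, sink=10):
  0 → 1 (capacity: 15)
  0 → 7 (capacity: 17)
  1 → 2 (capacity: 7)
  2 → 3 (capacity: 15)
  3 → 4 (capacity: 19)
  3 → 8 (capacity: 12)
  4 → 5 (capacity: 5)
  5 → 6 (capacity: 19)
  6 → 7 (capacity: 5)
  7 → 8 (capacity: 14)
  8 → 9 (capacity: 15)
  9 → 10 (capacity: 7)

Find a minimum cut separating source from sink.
Min cut value = 7, edges: (9,10)

Min cut value: 7
Partition: S = [0, 1, 2, 3, 4, 5, 6, 7, 8, 9], T = [10]
Cut edges: (9,10)

By max-flow min-cut theorem, max flow = min cut = 7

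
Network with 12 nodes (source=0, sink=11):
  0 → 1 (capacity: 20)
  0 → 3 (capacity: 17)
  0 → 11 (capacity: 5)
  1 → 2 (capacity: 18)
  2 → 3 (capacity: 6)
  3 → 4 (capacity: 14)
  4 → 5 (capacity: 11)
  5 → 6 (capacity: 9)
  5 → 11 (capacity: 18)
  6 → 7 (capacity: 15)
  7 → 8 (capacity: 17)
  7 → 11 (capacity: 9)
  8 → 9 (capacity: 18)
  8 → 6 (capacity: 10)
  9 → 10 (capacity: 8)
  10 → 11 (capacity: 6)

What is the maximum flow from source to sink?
Maximum flow = 16

Max flow: 16

Flow assignment:
  0 → 1: 6/20
  0 → 3: 5/17
  0 → 11: 5/5
  1 → 2: 6/18
  2 → 3: 6/6
  3 → 4: 11/14
  4 → 5: 11/11
  5 → 11: 11/18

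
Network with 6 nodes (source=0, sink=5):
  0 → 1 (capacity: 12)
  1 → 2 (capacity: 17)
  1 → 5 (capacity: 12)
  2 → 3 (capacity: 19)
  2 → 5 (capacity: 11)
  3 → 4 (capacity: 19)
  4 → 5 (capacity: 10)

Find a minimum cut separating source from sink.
Min cut value = 12, edges: (0,1)

Min cut value: 12
Partition: S = [0], T = [1, 2, 3, 4, 5]
Cut edges: (0,1)

By max-flow min-cut theorem, max flow = min cut = 12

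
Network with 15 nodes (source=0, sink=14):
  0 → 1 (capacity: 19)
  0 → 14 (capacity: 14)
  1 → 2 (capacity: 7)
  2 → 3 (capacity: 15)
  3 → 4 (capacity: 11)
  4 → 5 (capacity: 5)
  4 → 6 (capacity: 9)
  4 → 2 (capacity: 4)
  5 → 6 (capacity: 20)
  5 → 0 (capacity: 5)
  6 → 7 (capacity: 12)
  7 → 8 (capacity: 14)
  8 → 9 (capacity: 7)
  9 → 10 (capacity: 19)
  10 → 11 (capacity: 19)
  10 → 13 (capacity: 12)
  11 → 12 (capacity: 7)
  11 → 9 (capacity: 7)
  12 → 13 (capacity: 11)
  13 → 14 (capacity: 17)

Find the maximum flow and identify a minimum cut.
Max flow = 21, Min cut edges: (0,14), (8,9)

Maximum flow: 21
Minimum cut: (0,14), (8,9)
Partition: S = [0, 1, 2, 3, 4, 5, 6, 7, 8], T = [9, 10, 11, 12, 13, 14]

Max-flow min-cut theorem verified: both equal 21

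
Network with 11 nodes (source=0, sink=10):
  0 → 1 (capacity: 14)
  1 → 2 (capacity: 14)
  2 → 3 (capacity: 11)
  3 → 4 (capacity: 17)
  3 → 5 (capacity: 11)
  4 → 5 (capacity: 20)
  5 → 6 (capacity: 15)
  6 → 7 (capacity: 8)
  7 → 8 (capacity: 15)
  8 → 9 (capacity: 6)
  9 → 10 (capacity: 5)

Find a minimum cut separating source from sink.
Min cut value = 5, edges: (9,10)

Min cut value: 5
Partition: S = [0, 1, 2, 3, 4, 5, 6, 7, 8, 9], T = [10]
Cut edges: (9,10)

By max-flow min-cut theorem, max flow = min cut = 5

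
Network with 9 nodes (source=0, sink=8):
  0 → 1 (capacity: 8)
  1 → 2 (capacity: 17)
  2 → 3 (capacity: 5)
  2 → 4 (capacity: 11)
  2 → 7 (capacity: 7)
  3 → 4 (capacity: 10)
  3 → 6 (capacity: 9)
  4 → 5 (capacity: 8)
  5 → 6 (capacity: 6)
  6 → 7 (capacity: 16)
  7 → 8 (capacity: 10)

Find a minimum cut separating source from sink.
Min cut value = 8, edges: (0,1)

Min cut value: 8
Partition: S = [0], T = [1, 2, 3, 4, 5, 6, 7, 8]
Cut edges: (0,1)

By max-flow min-cut theorem, max flow = min cut = 8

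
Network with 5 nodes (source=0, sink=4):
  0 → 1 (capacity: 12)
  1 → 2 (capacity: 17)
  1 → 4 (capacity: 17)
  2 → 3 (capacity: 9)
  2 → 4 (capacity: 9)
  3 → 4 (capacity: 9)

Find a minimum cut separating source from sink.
Min cut value = 12, edges: (0,1)

Min cut value: 12
Partition: S = [0], T = [1, 2, 3, 4]
Cut edges: (0,1)

By max-flow min-cut theorem, max flow = min cut = 12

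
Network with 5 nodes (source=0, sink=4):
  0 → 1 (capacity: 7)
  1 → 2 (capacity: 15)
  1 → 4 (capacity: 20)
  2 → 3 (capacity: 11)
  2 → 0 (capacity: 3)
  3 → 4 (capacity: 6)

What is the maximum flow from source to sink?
Maximum flow = 7

Max flow: 7

Flow assignment:
  0 → 1: 7/7
  1 → 4: 7/20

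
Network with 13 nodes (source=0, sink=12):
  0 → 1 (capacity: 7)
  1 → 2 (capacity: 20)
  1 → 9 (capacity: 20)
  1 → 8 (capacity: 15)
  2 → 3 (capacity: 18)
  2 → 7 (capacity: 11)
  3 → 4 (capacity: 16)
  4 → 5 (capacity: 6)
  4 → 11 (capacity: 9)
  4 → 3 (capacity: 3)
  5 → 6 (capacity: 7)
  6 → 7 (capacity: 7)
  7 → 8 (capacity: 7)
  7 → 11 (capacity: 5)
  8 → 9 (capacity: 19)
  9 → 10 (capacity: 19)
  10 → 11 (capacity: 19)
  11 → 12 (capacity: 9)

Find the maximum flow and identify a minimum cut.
Max flow = 7, Min cut edges: (0,1)

Maximum flow: 7
Minimum cut: (0,1)
Partition: S = [0], T = [1, 2, 3, 4, 5, 6, 7, 8, 9, 10, 11, 12]

Max-flow min-cut theorem verified: both equal 7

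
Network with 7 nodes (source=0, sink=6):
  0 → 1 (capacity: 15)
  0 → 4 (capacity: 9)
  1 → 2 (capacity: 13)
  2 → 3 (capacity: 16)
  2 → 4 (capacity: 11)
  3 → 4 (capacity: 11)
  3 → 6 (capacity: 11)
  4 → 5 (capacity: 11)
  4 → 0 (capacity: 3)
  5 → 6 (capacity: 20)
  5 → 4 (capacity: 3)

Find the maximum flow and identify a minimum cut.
Max flow = 22, Min cut edges: (3,6), (4,5)

Maximum flow: 22
Minimum cut: (3,6), (4,5)
Partition: S = [0, 1, 2, 3, 4], T = [5, 6]

Max-flow min-cut theorem verified: both equal 22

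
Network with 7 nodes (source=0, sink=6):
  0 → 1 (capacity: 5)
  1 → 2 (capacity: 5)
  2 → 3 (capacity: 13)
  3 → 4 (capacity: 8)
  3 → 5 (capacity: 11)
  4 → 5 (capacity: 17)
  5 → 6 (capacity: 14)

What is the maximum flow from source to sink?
Maximum flow = 5

Max flow: 5

Flow assignment:
  0 → 1: 5/5
  1 → 2: 5/5
  2 → 3: 5/13
  3 → 5: 5/11
  5 → 6: 5/14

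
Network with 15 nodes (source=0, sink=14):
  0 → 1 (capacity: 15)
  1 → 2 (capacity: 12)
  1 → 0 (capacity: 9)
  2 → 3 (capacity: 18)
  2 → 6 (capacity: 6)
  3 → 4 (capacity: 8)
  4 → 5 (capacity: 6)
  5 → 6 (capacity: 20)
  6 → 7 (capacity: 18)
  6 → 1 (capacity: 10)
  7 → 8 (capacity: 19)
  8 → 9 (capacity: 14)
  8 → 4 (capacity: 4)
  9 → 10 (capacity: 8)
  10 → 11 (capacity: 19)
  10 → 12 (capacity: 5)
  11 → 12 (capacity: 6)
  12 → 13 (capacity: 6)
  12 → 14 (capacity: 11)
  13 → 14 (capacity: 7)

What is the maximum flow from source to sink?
Maximum flow = 8

Max flow: 8

Flow assignment:
  0 → 1: 8/15
  1 → 2: 12/12
  2 → 3: 6/18
  2 → 6: 6/6
  3 → 4: 6/8
  4 → 5: 6/6
  5 → 6: 6/20
  6 → 7: 8/18
  6 → 1: 4/10
  7 → 8: 8/19
  8 → 9: 8/14
  9 → 10: 8/8
  10 → 11: 3/19
  10 → 12: 5/5
  11 → 12: 3/6
  12 → 14: 8/11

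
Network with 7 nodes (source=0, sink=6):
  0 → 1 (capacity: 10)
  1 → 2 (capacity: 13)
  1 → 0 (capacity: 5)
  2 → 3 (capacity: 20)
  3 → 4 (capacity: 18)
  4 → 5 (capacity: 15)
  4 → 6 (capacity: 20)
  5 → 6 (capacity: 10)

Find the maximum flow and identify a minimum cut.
Max flow = 10, Min cut edges: (0,1)

Maximum flow: 10
Minimum cut: (0,1)
Partition: S = [0], T = [1, 2, 3, 4, 5, 6]

Max-flow min-cut theorem verified: both equal 10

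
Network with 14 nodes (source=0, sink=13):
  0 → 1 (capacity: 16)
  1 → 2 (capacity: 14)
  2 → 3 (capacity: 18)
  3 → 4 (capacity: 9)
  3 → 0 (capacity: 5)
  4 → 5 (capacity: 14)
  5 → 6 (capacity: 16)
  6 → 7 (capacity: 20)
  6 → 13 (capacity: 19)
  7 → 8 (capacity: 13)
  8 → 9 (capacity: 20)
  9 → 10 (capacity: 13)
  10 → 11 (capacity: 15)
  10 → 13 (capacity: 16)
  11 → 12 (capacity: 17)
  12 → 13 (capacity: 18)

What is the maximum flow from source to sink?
Maximum flow = 9

Max flow: 9

Flow assignment:
  0 → 1: 14/16
  1 → 2: 14/14
  2 → 3: 14/18
  3 → 4: 9/9
  3 → 0: 5/5
  4 → 5: 9/14
  5 → 6: 9/16
  6 → 13: 9/19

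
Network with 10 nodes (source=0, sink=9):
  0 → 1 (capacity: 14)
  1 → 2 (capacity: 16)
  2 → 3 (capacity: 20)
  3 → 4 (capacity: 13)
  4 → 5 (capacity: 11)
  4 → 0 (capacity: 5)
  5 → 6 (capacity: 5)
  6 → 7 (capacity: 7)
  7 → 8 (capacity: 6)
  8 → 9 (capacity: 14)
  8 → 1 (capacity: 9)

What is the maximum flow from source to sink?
Maximum flow = 5

Max flow: 5

Flow assignment:
  0 → 1: 10/14
  1 → 2: 10/16
  2 → 3: 10/20
  3 → 4: 10/13
  4 → 5: 5/11
  4 → 0: 5/5
  5 → 6: 5/5
  6 → 7: 5/7
  7 → 8: 5/6
  8 → 9: 5/14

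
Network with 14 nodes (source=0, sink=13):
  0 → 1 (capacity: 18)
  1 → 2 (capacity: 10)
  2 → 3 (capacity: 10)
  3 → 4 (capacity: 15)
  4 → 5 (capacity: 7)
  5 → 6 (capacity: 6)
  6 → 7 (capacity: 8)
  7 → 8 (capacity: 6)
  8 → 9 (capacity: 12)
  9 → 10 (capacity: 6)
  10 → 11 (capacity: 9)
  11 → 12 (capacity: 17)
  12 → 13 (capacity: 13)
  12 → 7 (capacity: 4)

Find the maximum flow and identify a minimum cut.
Max flow = 6, Min cut edges: (9,10)

Maximum flow: 6
Minimum cut: (9,10)
Partition: S = [0, 1, 2, 3, 4, 5, 6, 7, 8, 9], T = [10, 11, 12, 13]

Max-flow min-cut theorem verified: both equal 6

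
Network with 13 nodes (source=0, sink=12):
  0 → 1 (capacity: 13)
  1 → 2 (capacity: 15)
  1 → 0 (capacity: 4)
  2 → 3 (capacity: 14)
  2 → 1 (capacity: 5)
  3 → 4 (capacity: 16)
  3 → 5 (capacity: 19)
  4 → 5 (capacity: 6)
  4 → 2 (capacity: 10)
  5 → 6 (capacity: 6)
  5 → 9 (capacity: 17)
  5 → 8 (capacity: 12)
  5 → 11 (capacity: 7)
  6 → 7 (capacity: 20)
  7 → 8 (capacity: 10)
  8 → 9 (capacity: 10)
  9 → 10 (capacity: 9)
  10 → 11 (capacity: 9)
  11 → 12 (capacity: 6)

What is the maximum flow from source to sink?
Maximum flow = 6

Max flow: 6

Flow assignment:
  0 → 1: 6/13
  1 → 2: 6/15
  2 → 3: 6/14
  3 → 5: 6/19
  5 → 9: 6/17
  9 → 10: 6/9
  10 → 11: 6/9
  11 → 12: 6/6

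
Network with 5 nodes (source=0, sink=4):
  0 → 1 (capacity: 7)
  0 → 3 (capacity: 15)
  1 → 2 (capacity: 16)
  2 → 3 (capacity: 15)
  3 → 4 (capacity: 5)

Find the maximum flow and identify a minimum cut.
Max flow = 5, Min cut edges: (3,4)

Maximum flow: 5
Minimum cut: (3,4)
Partition: S = [0, 1, 2, 3], T = [4]

Max-flow min-cut theorem verified: both equal 5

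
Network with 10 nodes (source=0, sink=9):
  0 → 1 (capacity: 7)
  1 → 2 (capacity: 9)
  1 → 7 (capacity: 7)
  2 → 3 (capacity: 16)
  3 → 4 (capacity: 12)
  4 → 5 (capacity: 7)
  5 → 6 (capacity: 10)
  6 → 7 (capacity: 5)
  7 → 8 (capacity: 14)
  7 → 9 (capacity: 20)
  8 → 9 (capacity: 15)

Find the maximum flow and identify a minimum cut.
Max flow = 7, Min cut edges: (0,1)

Maximum flow: 7
Minimum cut: (0,1)
Partition: S = [0], T = [1, 2, 3, 4, 5, 6, 7, 8, 9]

Max-flow min-cut theorem verified: both equal 7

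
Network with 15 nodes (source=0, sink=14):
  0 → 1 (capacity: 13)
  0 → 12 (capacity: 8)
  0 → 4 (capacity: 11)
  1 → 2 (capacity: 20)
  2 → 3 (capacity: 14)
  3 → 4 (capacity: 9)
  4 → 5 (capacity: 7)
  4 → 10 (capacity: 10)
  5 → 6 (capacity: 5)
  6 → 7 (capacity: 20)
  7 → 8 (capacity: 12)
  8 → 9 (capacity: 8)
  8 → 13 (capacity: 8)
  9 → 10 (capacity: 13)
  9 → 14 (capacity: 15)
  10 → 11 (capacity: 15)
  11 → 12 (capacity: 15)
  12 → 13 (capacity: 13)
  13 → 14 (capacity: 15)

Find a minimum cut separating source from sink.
Min cut value = 18, edges: (5,6), (12,13)

Min cut value: 18
Partition: S = [0, 1, 2, 3, 4, 5, 10, 11, 12], T = [6, 7, 8, 9, 13, 14]
Cut edges: (5,6), (12,13)

By max-flow min-cut theorem, max flow = min cut = 18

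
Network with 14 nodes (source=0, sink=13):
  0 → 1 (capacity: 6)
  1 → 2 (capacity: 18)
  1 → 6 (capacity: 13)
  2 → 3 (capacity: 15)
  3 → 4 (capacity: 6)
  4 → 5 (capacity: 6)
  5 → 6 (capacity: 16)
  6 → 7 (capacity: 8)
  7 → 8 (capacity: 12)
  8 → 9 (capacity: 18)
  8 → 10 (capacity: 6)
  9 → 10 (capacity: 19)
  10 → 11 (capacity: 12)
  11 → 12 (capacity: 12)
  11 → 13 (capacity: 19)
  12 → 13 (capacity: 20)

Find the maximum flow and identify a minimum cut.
Max flow = 6, Min cut edges: (0,1)

Maximum flow: 6
Minimum cut: (0,1)
Partition: S = [0], T = [1, 2, 3, 4, 5, 6, 7, 8, 9, 10, 11, 12, 13]

Max-flow min-cut theorem verified: both equal 6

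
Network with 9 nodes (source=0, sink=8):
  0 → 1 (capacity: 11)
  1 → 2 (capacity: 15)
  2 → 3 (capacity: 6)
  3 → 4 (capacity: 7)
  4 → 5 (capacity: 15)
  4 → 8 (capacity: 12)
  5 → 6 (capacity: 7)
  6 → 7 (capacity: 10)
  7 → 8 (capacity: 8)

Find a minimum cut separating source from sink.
Min cut value = 6, edges: (2,3)

Min cut value: 6
Partition: S = [0, 1, 2], T = [3, 4, 5, 6, 7, 8]
Cut edges: (2,3)

By max-flow min-cut theorem, max flow = min cut = 6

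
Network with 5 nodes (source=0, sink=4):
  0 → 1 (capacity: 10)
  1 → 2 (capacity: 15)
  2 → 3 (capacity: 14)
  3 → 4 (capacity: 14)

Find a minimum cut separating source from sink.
Min cut value = 10, edges: (0,1)

Min cut value: 10
Partition: S = [0], T = [1, 2, 3, 4]
Cut edges: (0,1)

By max-flow min-cut theorem, max flow = min cut = 10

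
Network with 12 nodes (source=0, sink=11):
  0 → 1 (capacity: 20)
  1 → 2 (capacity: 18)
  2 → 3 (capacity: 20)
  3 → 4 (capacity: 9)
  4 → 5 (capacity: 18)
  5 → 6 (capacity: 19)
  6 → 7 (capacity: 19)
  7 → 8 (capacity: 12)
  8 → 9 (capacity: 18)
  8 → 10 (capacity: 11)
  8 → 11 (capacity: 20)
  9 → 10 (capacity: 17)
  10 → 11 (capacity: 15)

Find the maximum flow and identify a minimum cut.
Max flow = 9, Min cut edges: (3,4)

Maximum flow: 9
Minimum cut: (3,4)
Partition: S = [0, 1, 2, 3], T = [4, 5, 6, 7, 8, 9, 10, 11]

Max-flow min-cut theorem verified: both equal 9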